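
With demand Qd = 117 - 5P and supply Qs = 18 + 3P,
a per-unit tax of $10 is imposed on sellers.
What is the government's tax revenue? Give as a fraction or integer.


With tax on sellers, new supply: Qs' = 18 + 3(P - 10)
= 3P - 12
New equilibrium quantity:
Q_new = 291/8
Tax revenue = tax * Q_new = 10 * 291/8 = 1455/4

1455/4


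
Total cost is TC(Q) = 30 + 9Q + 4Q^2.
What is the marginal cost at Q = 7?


MC = dTC/dQ = 9 + 2*4*Q
At Q = 7:
MC = 9 + 8*7
MC = 9 + 56 = 65

65


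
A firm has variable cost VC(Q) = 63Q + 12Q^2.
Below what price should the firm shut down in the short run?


AVC(Q) = VC(Q)/Q = 63 + 12Q
AVC is increasing in Q, so minimum AVC is at Q -> 0+.
Min AVC = 63
The firm should shut down if P < 63.

63


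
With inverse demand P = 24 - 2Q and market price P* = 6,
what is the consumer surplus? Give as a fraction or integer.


Maximum willingness to pay (at Q=0): P_max = 24
Quantity demanded at P* = 6:
Q* = (24 - 6)/2 = 9
CS = (1/2) * Q* * (P_max - P*)
CS = (1/2) * 9 * (24 - 6)
CS = (1/2) * 9 * 18 = 81

81


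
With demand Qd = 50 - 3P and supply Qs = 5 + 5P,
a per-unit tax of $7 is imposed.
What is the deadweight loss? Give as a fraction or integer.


Pre-tax equilibrium quantity: Q* = 265/8
Post-tax equilibrium quantity: Q_tax = 20
Reduction in quantity: Q* - Q_tax = 105/8
DWL = (1/2) * tax * (Q* - Q_tax)
DWL = (1/2) * 7 * 105/8 = 735/16

735/16


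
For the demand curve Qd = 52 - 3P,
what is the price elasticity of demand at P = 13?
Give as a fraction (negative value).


dQ/dP = -3
At P = 13: Q = 52 - 3*13 = 13
E = (dQ/dP)(P/Q) = (-3)(13/13) = -3

-3


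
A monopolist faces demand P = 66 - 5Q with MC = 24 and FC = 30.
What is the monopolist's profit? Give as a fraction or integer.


MR = MC: 66 - 10Q = 24
Q* = 21/5
P* = 66 - 5*21/5 = 45
Profit = (P* - MC)*Q* - FC
= (45 - 24)*21/5 - 30
= 21*21/5 - 30
= 441/5 - 30 = 291/5

291/5


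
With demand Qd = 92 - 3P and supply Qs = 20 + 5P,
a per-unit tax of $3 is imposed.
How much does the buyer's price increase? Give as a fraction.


With a per-unit tax, the buyer's price increase depends on relative slopes.
Supply slope: d = 5, Demand slope: b = 3
Buyer's price increase = d * tax / (b + d)
= 5 * 3 / (3 + 5)
= 15 / 8 = 15/8

15/8


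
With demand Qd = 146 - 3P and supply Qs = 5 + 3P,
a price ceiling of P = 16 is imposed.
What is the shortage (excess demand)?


At P = 16:
Qd = 146 - 3*16 = 98
Qs = 5 + 3*16 = 53
Shortage = Qd - Qs = 98 - 53 = 45

45


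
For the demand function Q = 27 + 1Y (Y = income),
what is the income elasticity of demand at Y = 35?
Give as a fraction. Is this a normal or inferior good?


dQ/dY = 1
At Y = 35: Q = 27 + 1*35 = 62
Ey = (dQ/dY)(Y/Q) = 1 * 35 / 62 = 35/62
Since Ey > 0, this is a normal good.

35/62 (normal good)


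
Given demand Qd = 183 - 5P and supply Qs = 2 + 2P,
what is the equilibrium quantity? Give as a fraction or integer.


First find equilibrium price:
183 - 5P = 2 + 2P
P* = 181/7 = 181/7
Then substitute into demand:
Q* = 183 - 5 * 181/7 = 376/7

376/7


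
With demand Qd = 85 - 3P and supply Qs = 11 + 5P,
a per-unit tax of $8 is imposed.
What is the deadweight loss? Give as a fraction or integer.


Pre-tax equilibrium quantity: Q* = 229/4
Post-tax equilibrium quantity: Q_tax = 169/4
Reduction in quantity: Q* - Q_tax = 15
DWL = (1/2) * tax * (Q* - Q_tax)
DWL = (1/2) * 8 * 15 = 60

60


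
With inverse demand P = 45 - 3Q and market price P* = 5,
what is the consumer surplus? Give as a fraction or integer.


Maximum willingness to pay (at Q=0): P_max = 45
Quantity demanded at P* = 5:
Q* = (45 - 5)/3 = 40/3
CS = (1/2) * Q* * (P_max - P*)
CS = (1/2) * 40/3 * (45 - 5)
CS = (1/2) * 40/3 * 40 = 800/3

800/3


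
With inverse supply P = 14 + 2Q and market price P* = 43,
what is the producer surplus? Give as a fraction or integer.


Minimum supply price (at Q=0): P_min = 14
Quantity supplied at P* = 43:
Q* = (43 - 14)/2 = 29/2
PS = (1/2) * Q* * (P* - P_min)
PS = (1/2) * 29/2 * (43 - 14)
PS = (1/2) * 29/2 * 29 = 841/4

841/4


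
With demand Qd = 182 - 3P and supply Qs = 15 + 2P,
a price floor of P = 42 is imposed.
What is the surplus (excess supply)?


At P = 42:
Qd = 182 - 3*42 = 56
Qs = 15 + 2*42 = 99
Surplus = Qs - Qd = 99 - 56 = 43

43


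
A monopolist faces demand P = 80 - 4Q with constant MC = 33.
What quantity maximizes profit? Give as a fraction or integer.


TR = P*Q = (80 - 4Q)Q = 80Q - 4Q^2
MR = dTR/dQ = 80 - 8Q
Set MR = MC:
80 - 8Q = 33
47 = 8Q
Q* = 47/8 = 47/8

47/8


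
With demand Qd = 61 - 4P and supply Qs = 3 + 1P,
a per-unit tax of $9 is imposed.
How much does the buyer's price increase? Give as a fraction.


With a per-unit tax, the buyer's price increase depends on relative slopes.
Supply slope: d = 1, Demand slope: b = 4
Buyer's price increase = d * tax / (b + d)
= 1 * 9 / (4 + 1)
= 9 / 5 = 9/5

9/5


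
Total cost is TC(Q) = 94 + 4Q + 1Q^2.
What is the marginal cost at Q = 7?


MC = dTC/dQ = 4 + 2*1*Q
At Q = 7:
MC = 4 + 2*7
MC = 4 + 14 = 18

18


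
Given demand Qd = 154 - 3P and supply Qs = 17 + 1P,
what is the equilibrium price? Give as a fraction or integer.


At equilibrium, Qd = Qs.
154 - 3P = 17 + 1P
154 - 17 = 3P + 1P
137 = 4P
P* = 137/4 = 137/4

137/4


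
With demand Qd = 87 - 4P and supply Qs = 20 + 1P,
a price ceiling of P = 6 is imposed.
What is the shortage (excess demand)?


At P = 6:
Qd = 87 - 4*6 = 63
Qs = 20 + 1*6 = 26
Shortage = Qd - Qs = 63 - 26 = 37

37


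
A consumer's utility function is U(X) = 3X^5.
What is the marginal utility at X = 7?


MU = dU/dX = 3*5*X^(5-1)
MU = 15*X^4
At X = 7:
MU = 15 * 7^4
MU = 15 * 2401 = 36015

36015


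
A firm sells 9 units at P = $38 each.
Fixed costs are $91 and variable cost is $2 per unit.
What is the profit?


Total Revenue = P * Q = 38 * 9 = $342
Total Cost = FC + VC*Q = 91 + 2*9 = $109
Profit = TR - TC = 342 - 109 = $233

$233


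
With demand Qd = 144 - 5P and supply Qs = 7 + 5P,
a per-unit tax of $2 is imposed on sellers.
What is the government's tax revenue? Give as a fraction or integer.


With tax on sellers, new supply: Qs' = 7 + 5(P - 2)
= 5P - 3
New equilibrium quantity:
Q_new = 141/2
Tax revenue = tax * Q_new = 2 * 141/2 = 141

141


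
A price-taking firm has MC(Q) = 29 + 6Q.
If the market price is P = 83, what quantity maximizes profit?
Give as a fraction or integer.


In perfect competition, profit is maximized where P = MC.
83 = 29 + 6Q
54 = 6Q
Q* = 54/6 = 9

9


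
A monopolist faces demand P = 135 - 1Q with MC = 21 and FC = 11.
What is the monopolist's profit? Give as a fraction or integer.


MR = MC: 135 - 2Q = 21
Q* = 57
P* = 135 - 1*57 = 78
Profit = (P* - MC)*Q* - FC
= (78 - 21)*57 - 11
= 57*57 - 11
= 3249 - 11 = 3238

3238


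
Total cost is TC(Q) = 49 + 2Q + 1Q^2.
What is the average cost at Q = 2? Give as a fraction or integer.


TC(2) = 49 + 2*2 + 1*2^2
TC(2) = 49 + 4 + 4 = 57
AC = TC/Q = 57/2 = 57/2

57/2


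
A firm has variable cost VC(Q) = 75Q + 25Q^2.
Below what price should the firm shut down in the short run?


AVC(Q) = VC(Q)/Q = 75 + 25Q
AVC is increasing in Q, so minimum AVC is at Q -> 0+.
Min AVC = 75
The firm should shut down if P < 75.

75


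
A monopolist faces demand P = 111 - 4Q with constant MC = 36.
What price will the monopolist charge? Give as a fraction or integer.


MR = 111 - 8Q
Set MR = MC: 111 - 8Q = 36
Q* = 75/8
Substitute into demand:
P* = 111 - 4*75/8 = 147/2

147/2


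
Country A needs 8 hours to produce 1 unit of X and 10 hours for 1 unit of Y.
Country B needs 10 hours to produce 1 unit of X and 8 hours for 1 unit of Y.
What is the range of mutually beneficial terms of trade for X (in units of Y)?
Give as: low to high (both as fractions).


Opportunity cost of X for Country A = hours_X / hours_Y = 8/10 = 4/5 units of Y
Opportunity cost of X for Country B = hours_X / hours_Y = 10/8 = 5/4 units of Y
Terms of trade must be between the two opportunity costs.
Range: 4/5 to 5/4

4/5 to 5/4


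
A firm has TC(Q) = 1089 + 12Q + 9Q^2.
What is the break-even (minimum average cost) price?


AC(Q) = 1089/Q + 12 + 9Q
To minimize: dAC/dQ = -1089/Q^2 + 9 = 0
Q^2 = 1089/9 = 121
Q* = 11
Min AC = 1089/11 + 12 + 9*11
Min AC = 99 + 12 + 99 = 210

210


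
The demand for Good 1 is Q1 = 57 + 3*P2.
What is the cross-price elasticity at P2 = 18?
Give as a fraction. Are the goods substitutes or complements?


dQ1/dP2 = 3
At P2 = 18: Q1 = 57 + 3*18 = 111
Exy = (dQ1/dP2)(P2/Q1) = 3 * 18 / 111 = 18/37
Since Exy > 0, the goods are substitutes.

18/37 (substitutes)


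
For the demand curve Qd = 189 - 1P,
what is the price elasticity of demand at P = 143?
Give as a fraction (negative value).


dQ/dP = -1
At P = 143: Q = 189 - 1*143 = 46
E = (dQ/dP)(P/Q) = (-1)(143/46) = -143/46

-143/46


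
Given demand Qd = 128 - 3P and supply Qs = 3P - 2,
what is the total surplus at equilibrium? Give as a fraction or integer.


Find equilibrium: 128 - 3P = 3P - 2
128 + 2 = 6P
P* = 130/6 = 65/3
Q* = 3*65/3 - 2 = 63
Inverse demand: P = 128/3 - Q/3, so P_max = 128/3
Inverse supply: P = 2/3 + Q/3, so P_min = 2/3
CS = (1/2) * 63 * (128/3 - 65/3) = 1323/2
PS = (1/2) * 63 * (65/3 - 2/3) = 1323/2
TS = CS + PS = 1323/2 + 1323/2 = 1323

1323


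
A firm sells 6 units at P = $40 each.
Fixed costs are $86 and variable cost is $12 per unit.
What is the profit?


Total Revenue = P * Q = 40 * 6 = $240
Total Cost = FC + VC*Q = 86 + 12*6 = $158
Profit = TR - TC = 240 - 158 = $82

$82


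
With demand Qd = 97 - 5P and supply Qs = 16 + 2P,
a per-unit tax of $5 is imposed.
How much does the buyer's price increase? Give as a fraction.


With a per-unit tax, the buyer's price increase depends on relative slopes.
Supply slope: d = 2, Demand slope: b = 5
Buyer's price increase = d * tax / (b + d)
= 2 * 5 / (5 + 2)
= 10 / 7 = 10/7

10/7


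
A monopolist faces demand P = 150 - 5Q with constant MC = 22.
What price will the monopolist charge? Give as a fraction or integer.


MR = 150 - 10Q
Set MR = MC: 150 - 10Q = 22
Q* = 64/5
Substitute into demand:
P* = 150 - 5*64/5 = 86

86


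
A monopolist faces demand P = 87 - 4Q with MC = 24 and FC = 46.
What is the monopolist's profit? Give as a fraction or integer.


MR = MC: 87 - 8Q = 24
Q* = 63/8
P* = 87 - 4*63/8 = 111/2
Profit = (P* - MC)*Q* - FC
= (111/2 - 24)*63/8 - 46
= 63/2*63/8 - 46
= 3969/16 - 46 = 3233/16

3233/16


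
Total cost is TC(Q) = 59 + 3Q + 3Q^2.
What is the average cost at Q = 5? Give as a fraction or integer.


TC(5) = 59 + 3*5 + 3*5^2
TC(5) = 59 + 15 + 75 = 149
AC = TC/Q = 149/5 = 149/5

149/5


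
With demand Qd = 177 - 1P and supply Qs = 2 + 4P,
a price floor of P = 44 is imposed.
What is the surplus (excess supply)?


At P = 44:
Qd = 177 - 1*44 = 133
Qs = 2 + 4*44 = 178
Surplus = Qs - Qd = 178 - 133 = 45

45


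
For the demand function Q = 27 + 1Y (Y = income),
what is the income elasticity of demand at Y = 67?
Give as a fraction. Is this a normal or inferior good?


dQ/dY = 1
At Y = 67: Q = 27 + 1*67 = 94
Ey = (dQ/dY)(Y/Q) = 1 * 67 / 94 = 67/94
Since Ey > 0, this is a normal good.

67/94 (normal good)


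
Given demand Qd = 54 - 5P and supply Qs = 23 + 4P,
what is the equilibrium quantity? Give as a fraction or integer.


First find equilibrium price:
54 - 5P = 23 + 4P
P* = 31/9 = 31/9
Then substitute into demand:
Q* = 54 - 5 * 31/9 = 331/9

331/9


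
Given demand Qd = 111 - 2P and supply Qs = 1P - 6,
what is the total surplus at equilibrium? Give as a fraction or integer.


Find equilibrium: 111 - 2P = 1P - 6
111 + 6 = 3P
P* = 117/3 = 39
Q* = 1*39 - 6 = 33
Inverse demand: P = 111/2 - Q/2, so P_max = 111/2
Inverse supply: P = 6 + Q/1, so P_min = 6
CS = (1/2) * 33 * (111/2 - 39) = 1089/4
PS = (1/2) * 33 * (39 - 6) = 1089/2
TS = CS + PS = 1089/4 + 1089/2 = 3267/4

3267/4


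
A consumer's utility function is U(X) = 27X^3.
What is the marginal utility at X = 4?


MU = dU/dX = 27*3*X^(3-1)
MU = 81*X^2
At X = 4:
MU = 81 * 4^2
MU = 81 * 16 = 1296

1296


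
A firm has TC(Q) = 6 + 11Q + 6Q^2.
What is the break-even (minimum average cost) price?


AC(Q) = 6/Q + 11 + 6Q
To minimize: dAC/dQ = -6/Q^2 + 6 = 0
Q^2 = 6/6 = 1
Q* = 1
Min AC = 6/1 + 11 + 6*1
Min AC = 6 + 11 + 6 = 23

23


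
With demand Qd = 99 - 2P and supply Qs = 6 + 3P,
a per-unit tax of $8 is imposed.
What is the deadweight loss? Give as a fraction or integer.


Pre-tax equilibrium quantity: Q* = 309/5
Post-tax equilibrium quantity: Q_tax = 261/5
Reduction in quantity: Q* - Q_tax = 48/5
DWL = (1/2) * tax * (Q* - Q_tax)
DWL = (1/2) * 8 * 48/5 = 192/5

192/5


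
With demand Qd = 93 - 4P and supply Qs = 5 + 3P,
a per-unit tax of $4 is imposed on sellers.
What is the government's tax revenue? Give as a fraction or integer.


With tax on sellers, new supply: Qs' = 5 + 3(P - 4)
= 3P - 7
New equilibrium quantity:
Q_new = 251/7
Tax revenue = tax * Q_new = 4 * 251/7 = 1004/7

1004/7


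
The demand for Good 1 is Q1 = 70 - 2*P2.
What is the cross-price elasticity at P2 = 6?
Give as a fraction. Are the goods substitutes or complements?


dQ1/dP2 = -2
At P2 = 6: Q1 = 70 - 2*6 = 58
Exy = (dQ1/dP2)(P2/Q1) = -2 * 6 / 58 = -6/29
Since Exy < 0, the goods are complements.

-6/29 (complements)


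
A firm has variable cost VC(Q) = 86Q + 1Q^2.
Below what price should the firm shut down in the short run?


AVC(Q) = VC(Q)/Q = 86 + 1Q
AVC is increasing in Q, so minimum AVC is at Q -> 0+.
Min AVC = 86
The firm should shut down if P < 86.

86


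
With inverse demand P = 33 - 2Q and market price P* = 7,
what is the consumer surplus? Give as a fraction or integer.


Maximum willingness to pay (at Q=0): P_max = 33
Quantity demanded at P* = 7:
Q* = (33 - 7)/2 = 13
CS = (1/2) * Q* * (P_max - P*)
CS = (1/2) * 13 * (33 - 7)
CS = (1/2) * 13 * 26 = 169

169


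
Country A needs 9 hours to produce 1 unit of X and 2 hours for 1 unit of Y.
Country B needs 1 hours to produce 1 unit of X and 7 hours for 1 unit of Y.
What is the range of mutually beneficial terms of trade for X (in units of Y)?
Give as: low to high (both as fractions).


Opportunity cost of X for Country A = hours_X / hours_Y = 9/2 = 9/2 units of Y
Opportunity cost of X for Country B = hours_X / hours_Y = 1/7 = 1/7 units of Y
Terms of trade must be between the two opportunity costs.
Range: 1/7 to 9/2

1/7 to 9/2


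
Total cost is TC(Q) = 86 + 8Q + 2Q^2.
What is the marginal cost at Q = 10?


MC = dTC/dQ = 8 + 2*2*Q
At Q = 10:
MC = 8 + 4*10
MC = 8 + 40 = 48

48


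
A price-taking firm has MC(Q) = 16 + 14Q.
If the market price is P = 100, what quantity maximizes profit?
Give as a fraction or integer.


In perfect competition, profit is maximized where P = MC.
100 = 16 + 14Q
84 = 14Q
Q* = 84/14 = 6

6


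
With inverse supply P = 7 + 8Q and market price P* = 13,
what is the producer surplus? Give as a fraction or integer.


Minimum supply price (at Q=0): P_min = 7
Quantity supplied at P* = 13:
Q* = (13 - 7)/8 = 3/4
PS = (1/2) * Q* * (P* - P_min)
PS = (1/2) * 3/4 * (13 - 7)
PS = (1/2) * 3/4 * 6 = 9/4

9/4


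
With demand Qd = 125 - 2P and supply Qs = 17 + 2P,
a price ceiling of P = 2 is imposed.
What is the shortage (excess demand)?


At P = 2:
Qd = 125 - 2*2 = 121
Qs = 17 + 2*2 = 21
Shortage = Qd - Qs = 121 - 21 = 100

100


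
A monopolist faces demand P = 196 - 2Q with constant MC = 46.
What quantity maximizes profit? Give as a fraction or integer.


TR = P*Q = (196 - 2Q)Q = 196Q - 2Q^2
MR = dTR/dQ = 196 - 4Q
Set MR = MC:
196 - 4Q = 46
150 = 4Q
Q* = 150/4 = 75/2

75/2


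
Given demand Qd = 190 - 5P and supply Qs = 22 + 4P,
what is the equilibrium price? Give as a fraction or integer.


At equilibrium, Qd = Qs.
190 - 5P = 22 + 4P
190 - 22 = 5P + 4P
168 = 9P
P* = 168/9 = 56/3

56/3


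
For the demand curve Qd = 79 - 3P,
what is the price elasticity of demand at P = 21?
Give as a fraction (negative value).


dQ/dP = -3
At P = 21: Q = 79 - 3*21 = 16
E = (dQ/dP)(P/Q) = (-3)(21/16) = -63/16

-63/16


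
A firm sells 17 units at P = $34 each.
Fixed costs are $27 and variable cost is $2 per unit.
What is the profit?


Total Revenue = P * Q = 34 * 17 = $578
Total Cost = FC + VC*Q = 27 + 2*17 = $61
Profit = TR - TC = 578 - 61 = $517

$517


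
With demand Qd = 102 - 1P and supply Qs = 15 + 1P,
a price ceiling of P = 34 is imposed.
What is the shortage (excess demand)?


At P = 34:
Qd = 102 - 1*34 = 68
Qs = 15 + 1*34 = 49
Shortage = Qd - Qs = 68 - 49 = 19

19


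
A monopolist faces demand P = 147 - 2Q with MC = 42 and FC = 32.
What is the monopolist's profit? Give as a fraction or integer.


MR = MC: 147 - 4Q = 42
Q* = 105/4
P* = 147 - 2*105/4 = 189/2
Profit = (P* - MC)*Q* - FC
= (189/2 - 42)*105/4 - 32
= 105/2*105/4 - 32
= 11025/8 - 32 = 10769/8

10769/8


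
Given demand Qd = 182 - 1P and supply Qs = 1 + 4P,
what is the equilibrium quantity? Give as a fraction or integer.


First find equilibrium price:
182 - 1P = 1 + 4P
P* = 181/5 = 181/5
Then substitute into demand:
Q* = 182 - 1 * 181/5 = 729/5

729/5


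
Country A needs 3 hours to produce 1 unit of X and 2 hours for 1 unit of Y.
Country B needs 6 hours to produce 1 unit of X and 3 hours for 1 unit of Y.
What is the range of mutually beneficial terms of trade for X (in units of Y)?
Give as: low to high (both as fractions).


Opportunity cost of X for Country A = hours_X / hours_Y = 3/2 = 3/2 units of Y
Opportunity cost of X for Country B = hours_X / hours_Y = 6/3 = 2 units of Y
Terms of trade must be between the two opportunity costs.
Range: 3/2 to 2

3/2 to 2


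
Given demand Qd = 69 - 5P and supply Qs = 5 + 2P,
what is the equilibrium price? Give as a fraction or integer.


At equilibrium, Qd = Qs.
69 - 5P = 5 + 2P
69 - 5 = 5P + 2P
64 = 7P
P* = 64/7 = 64/7

64/7


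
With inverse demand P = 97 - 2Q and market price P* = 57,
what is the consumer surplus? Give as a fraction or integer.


Maximum willingness to pay (at Q=0): P_max = 97
Quantity demanded at P* = 57:
Q* = (97 - 57)/2 = 20
CS = (1/2) * Q* * (P_max - P*)
CS = (1/2) * 20 * (97 - 57)
CS = (1/2) * 20 * 40 = 400

400


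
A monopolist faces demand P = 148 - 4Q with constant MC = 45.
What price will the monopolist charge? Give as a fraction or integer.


MR = 148 - 8Q
Set MR = MC: 148 - 8Q = 45
Q* = 103/8
Substitute into demand:
P* = 148 - 4*103/8 = 193/2

193/2


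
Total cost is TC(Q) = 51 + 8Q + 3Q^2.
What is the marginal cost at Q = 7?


MC = dTC/dQ = 8 + 2*3*Q
At Q = 7:
MC = 8 + 6*7
MC = 8 + 42 = 50

50


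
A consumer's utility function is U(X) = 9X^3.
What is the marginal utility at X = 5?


MU = dU/dX = 9*3*X^(3-1)
MU = 27*X^2
At X = 5:
MU = 27 * 5^2
MU = 27 * 25 = 675

675


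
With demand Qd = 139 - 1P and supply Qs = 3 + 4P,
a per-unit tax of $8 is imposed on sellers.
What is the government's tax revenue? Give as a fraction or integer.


With tax on sellers, new supply: Qs' = 3 + 4(P - 8)
= 4P - 29
New equilibrium quantity:
Q_new = 527/5
Tax revenue = tax * Q_new = 8 * 527/5 = 4216/5

4216/5


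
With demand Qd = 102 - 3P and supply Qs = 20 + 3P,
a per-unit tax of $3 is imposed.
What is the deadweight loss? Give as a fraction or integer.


Pre-tax equilibrium quantity: Q* = 61
Post-tax equilibrium quantity: Q_tax = 113/2
Reduction in quantity: Q* - Q_tax = 9/2
DWL = (1/2) * tax * (Q* - Q_tax)
DWL = (1/2) * 3 * 9/2 = 27/4

27/4


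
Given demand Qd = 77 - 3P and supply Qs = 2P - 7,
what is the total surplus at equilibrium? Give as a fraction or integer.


Find equilibrium: 77 - 3P = 2P - 7
77 + 7 = 5P
P* = 84/5 = 84/5
Q* = 2*84/5 - 7 = 133/5
Inverse demand: P = 77/3 - Q/3, so P_max = 77/3
Inverse supply: P = 7/2 + Q/2, so P_min = 7/2
CS = (1/2) * 133/5 * (77/3 - 84/5) = 17689/150
PS = (1/2) * 133/5 * (84/5 - 7/2) = 17689/100
TS = CS + PS = 17689/150 + 17689/100 = 17689/60

17689/60


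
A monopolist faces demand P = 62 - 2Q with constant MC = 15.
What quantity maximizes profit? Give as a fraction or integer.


TR = P*Q = (62 - 2Q)Q = 62Q - 2Q^2
MR = dTR/dQ = 62 - 4Q
Set MR = MC:
62 - 4Q = 15
47 = 4Q
Q* = 47/4 = 47/4

47/4


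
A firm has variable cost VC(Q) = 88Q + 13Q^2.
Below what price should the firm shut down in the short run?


AVC(Q) = VC(Q)/Q = 88 + 13Q
AVC is increasing in Q, so minimum AVC is at Q -> 0+.
Min AVC = 88
The firm should shut down if P < 88.

88


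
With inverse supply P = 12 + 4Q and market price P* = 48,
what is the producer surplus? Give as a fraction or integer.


Minimum supply price (at Q=0): P_min = 12
Quantity supplied at P* = 48:
Q* = (48 - 12)/4 = 9
PS = (1/2) * Q* * (P* - P_min)
PS = (1/2) * 9 * (48 - 12)
PS = (1/2) * 9 * 36 = 162

162


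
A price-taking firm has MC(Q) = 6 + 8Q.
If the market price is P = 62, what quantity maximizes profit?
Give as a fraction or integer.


In perfect competition, profit is maximized where P = MC.
62 = 6 + 8Q
56 = 8Q
Q* = 56/8 = 7

7


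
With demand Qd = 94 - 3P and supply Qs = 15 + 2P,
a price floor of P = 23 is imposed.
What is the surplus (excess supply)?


At P = 23:
Qd = 94 - 3*23 = 25
Qs = 15 + 2*23 = 61
Surplus = Qs - Qd = 61 - 25 = 36

36


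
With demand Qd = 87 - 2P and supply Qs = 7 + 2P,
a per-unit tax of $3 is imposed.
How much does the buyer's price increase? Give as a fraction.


With a per-unit tax, the buyer's price increase depends on relative slopes.
Supply slope: d = 2, Demand slope: b = 2
Buyer's price increase = d * tax / (b + d)
= 2 * 3 / (2 + 2)
= 6 / 4 = 3/2

3/2


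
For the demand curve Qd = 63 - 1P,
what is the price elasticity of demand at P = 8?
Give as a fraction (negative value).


dQ/dP = -1
At P = 8: Q = 63 - 1*8 = 55
E = (dQ/dP)(P/Q) = (-1)(8/55) = -8/55

-8/55


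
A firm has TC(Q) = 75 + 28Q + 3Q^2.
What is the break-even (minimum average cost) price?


AC(Q) = 75/Q + 28 + 3Q
To minimize: dAC/dQ = -75/Q^2 + 3 = 0
Q^2 = 75/3 = 25
Q* = 5
Min AC = 75/5 + 28 + 3*5
Min AC = 15 + 28 + 15 = 58

58


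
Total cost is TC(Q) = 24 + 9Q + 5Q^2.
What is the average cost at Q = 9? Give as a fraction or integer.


TC(9) = 24 + 9*9 + 5*9^2
TC(9) = 24 + 81 + 405 = 510
AC = TC/Q = 510/9 = 170/3

170/3


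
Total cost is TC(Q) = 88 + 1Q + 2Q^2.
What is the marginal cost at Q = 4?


MC = dTC/dQ = 1 + 2*2*Q
At Q = 4:
MC = 1 + 4*4
MC = 1 + 16 = 17

17


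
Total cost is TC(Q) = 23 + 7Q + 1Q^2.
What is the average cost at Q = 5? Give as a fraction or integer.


TC(5) = 23 + 7*5 + 1*5^2
TC(5) = 23 + 35 + 25 = 83
AC = TC/Q = 83/5 = 83/5

83/5


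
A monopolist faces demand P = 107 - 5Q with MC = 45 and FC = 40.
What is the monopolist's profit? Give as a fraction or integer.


MR = MC: 107 - 10Q = 45
Q* = 31/5
P* = 107 - 5*31/5 = 76
Profit = (P* - MC)*Q* - FC
= (76 - 45)*31/5 - 40
= 31*31/5 - 40
= 961/5 - 40 = 761/5

761/5


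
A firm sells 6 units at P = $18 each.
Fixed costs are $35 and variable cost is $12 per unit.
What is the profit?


Total Revenue = P * Q = 18 * 6 = $108
Total Cost = FC + VC*Q = 35 + 12*6 = $107
Profit = TR - TC = 108 - 107 = $1

$1


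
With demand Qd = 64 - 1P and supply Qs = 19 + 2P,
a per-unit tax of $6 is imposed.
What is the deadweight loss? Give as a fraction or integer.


Pre-tax equilibrium quantity: Q* = 49
Post-tax equilibrium quantity: Q_tax = 45
Reduction in quantity: Q* - Q_tax = 4
DWL = (1/2) * tax * (Q* - Q_tax)
DWL = (1/2) * 6 * 4 = 12

12


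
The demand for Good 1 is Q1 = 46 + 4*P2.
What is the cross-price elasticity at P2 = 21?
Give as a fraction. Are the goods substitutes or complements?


dQ1/dP2 = 4
At P2 = 21: Q1 = 46 + 4*21 = 130
Exy = (dQ1/dP2)(P2/Q1) = 4 * 21 / 130 = 42/65
Since Exy > 0, the goods are substitutes.

42/65 (substitutes)


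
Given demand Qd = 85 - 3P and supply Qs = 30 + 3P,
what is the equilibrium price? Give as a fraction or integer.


At equilibrium, Qd = Qs.
85 - 3P = 30 + 3P
85 - 30 = 3P + 3P
55 = 6P
P* = 55/6 = 55/6

55/6


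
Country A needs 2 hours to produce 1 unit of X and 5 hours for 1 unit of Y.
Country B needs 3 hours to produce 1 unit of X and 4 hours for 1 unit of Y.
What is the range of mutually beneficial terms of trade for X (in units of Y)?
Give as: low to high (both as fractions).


Opportunity cost of X for Country A = hours_X / hours_Y = 2/5 = 2/5 units of Y
Opportunity cost of X for Country B = hours_X / hours_Y = 3/4 = 3/4 units of Y
Terms of trade must be between the two opportunity costs.
Range: 2/5 to 3/4

2/5 to 3/4


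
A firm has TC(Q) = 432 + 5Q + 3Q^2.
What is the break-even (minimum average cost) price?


AC(Q) = 432/Q + 5 + 3Q
To minimize: dAC/dQ = -432/Q^2 + 3 = 0
Q^2 = 432/3 = 144
Q* = 12
Min AC = 432/12 + 5 + 3*12
Min AC = 36 + 5 + 36 = 77

77


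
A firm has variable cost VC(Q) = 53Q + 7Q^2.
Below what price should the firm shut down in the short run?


AVC(Q) = VC(Q)/Q = 53 + 7Q
AVC is increasing in Q, so minimum AVC is at Q -> 0+.
Min AVC = 53
The firm should shut down if P < 53.

53


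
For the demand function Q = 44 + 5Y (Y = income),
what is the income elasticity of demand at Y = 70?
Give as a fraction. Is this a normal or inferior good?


dQ/dY = 5
At Y = 70: Q = 44 + 5*70 = 394
Ey = (dQ/dY)(Y/Q) = 5 * 70 / 394 = 175/197
Since Ey > 0, this is a normal good.

175/197 (normal good)


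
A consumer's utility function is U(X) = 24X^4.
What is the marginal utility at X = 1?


MU = dU/dX = 24*4*X^(4-1)
MU = 96*X^3
At X = 1:
MU = 96 * 1^3
MU = 96 * 1 = 96

96


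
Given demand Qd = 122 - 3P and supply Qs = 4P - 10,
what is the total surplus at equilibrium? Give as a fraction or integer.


Find equilibrium: 122 - 3P = 4P - 10
122 + 10 = 7P
P* = 132/7 = 132/7
Q* = 4*132/7 - 10 = 458/7
Inverse demand: P = 122/3 - Q/3, so P_max = 122/3
Inverse supply: P = 5/2 + Q/4, so P_min = 5/2
CS = (1/2) * 458/7 * (122/3 - 132/7) = 104882/147
PS = (1/2) * 458/7 * (132/7 - 5/2) = 52441/98
TS = CS + PS = 104882/147 + 52441/98 = 52441/42

52441/42


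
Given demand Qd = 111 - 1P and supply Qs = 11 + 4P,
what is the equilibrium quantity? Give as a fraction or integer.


First find equilibrium price:
111 - 1P = 11 + 4P
P* = 100/5 = 20
Then substitute into demand:
Q* = 111 - 1 * 20 = 91

91


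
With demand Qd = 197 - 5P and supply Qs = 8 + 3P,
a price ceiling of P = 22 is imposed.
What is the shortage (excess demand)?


At P = 22:
Qd = 197 - 5*22 = 87
Qs = 8 + 3*22 = 74
Shortage = Qd - Qs = 87 - 74 = 13

13


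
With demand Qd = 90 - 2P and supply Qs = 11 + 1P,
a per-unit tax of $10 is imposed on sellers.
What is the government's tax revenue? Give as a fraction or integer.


With tax on sellers, new supply: Qs' = 11 + 1(P - 10)
= 1 + 1P
New equilibrium quantity:
Q_new = 92/3
Tax revenue = tax * Q_new = 10 * 92/3 = 920/3

920/3


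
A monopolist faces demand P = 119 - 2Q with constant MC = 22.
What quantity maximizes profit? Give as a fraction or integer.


TR = P*Q = (119 - 2Q)Q = 119Q - 2Q^2
MR = dTR/dQ = 119 - 4Q
Set MR = MC:
119 - 4Q = 22
97 = 4Q
Q* = 97/4 = 97/4

97/4


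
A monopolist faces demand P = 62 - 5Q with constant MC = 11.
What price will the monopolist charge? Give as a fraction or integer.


MR = 62 - 10Q
Set MR = MC: 62 - 10Q = 11
Q* = 51/10
Substitute into demand:
P* = 62 - 5*51/10 = 73/2

73/2


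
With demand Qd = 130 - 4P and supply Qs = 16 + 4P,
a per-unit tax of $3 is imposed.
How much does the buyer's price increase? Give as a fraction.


With a per-unit tax, the buyer's price increase depends on relative slopes.
Supply slope: d = 4, Demand slope: b = 4
Buyer's price increase = d * tax / (b + d)
= 4 * 3 / (4 + 4)
= 12 / 8 = 3/2

3/2


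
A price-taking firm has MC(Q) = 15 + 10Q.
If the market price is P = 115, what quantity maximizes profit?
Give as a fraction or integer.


In perfect competition, profit is maximized where P = MC.
115 = 15 + 10Q
100 = 10Q
Q* = 100/10 = 10

10


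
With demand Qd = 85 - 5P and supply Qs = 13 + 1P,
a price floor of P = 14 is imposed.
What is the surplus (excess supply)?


At P = 14:
Qd = 85 - 5*14 = 15
Qs = 13 + 1*14 = 27
Surplus = Qs - Qd = 27 - 15 = 12

12


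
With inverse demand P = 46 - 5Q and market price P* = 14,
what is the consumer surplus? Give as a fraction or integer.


Maximum willingness to pay (at Q=0): P_max = 46
Quantity demanded at P* = 14:
Q* = (46 - 14)/5 = 32/5
CS = (1/2) * Q* * (P_max - P*)
CS = (1/2) * 32/5 * (46 - 14)
CS = (1/2) * 32/5 * 32 = 512/5

512/5


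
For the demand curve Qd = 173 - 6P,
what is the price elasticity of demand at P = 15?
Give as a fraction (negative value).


dQ/dP = -6
At P = 15: Q = 173 - 6*15 = 83
E = (dQ/dP)(P/Q) = (-6)(15/83) = -90/83

-90/83


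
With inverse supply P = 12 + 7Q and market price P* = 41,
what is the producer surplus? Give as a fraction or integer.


Minimum supply price (at Q=0): P_min = 12
Quantity supplied at P* = 41:
Q* = (41 - 12)/7 = 29/7
PS = (1/2) * Q* * (P* - P_min)
PS = (1/2) * 29/7 * (41 - 12)
PS = (1/2) * 29/7 * 29 = 841/14

841/14


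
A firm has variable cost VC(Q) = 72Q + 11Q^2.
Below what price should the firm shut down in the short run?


AVC(Q) = VC(Q)/Q = 72 + 11Q
AVC is increasing in Q, so minimum AVC is at Q -> 0+.
Min AVC = 72
The firm should shut down if P < 72.

72


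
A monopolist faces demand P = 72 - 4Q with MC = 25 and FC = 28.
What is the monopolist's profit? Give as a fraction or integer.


MR = MC: 72 - 8Q = 25
Q* = 47/8
P* = 72 - 4*47/8 = 97/2
Profit = (P* - MC)*Q* - FC
= (97/2 - 25)*47/8 - 28
= 47/2*47/8 - 28
= 2209/16 - 28 = 1761/16

1761/16


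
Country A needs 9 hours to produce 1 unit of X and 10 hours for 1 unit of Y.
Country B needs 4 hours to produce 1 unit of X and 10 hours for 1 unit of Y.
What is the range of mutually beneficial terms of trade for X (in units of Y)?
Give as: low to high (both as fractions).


Opportunity cost of X for Country A = hours_X / hours_Y = 9/10 = 9/10 units of Y
Opportunity cost of X for Country B = hours_X / hours_Y = 4/10 = 2/5 units of Y
Terms of trade must be between the two opportunity costs.
Range: 2/5 to 9/10

2/5 to 9/10


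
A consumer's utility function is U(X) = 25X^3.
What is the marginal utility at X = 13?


MU = dU/dX = 25*3*X^(3-1)
MU = 75*X^2
At X = 13:
MU = 75 * 13^2
MU = 75 * 169 = 12675

12675


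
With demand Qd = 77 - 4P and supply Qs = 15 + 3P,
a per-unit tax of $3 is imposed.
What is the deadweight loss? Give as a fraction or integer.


Pre-tax equilibrium quantity: Q* = 291/7
Post-tax equilibrium quantity: Q_tax = 255/7
Reduction in quantity: Q* - Q_tax = 36/7
DWL = (1/2) * tax * (Q* - Q_tax)
DWL = (1/2) * 3 * 36/7 = 54/7

54/7


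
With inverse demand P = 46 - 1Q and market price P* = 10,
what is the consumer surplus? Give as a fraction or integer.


Maximum willingness to pay (at Q=0): P_max = 46
Quantity demanded at P* = 10:
Q* = (46 - 10)/1 = 36
CS = (1/2) * Q* * (P_max - P*)
CS = (1/2) * 36 * (46 - 10)
CS = (1/2) * 36 * 36 = 648

648


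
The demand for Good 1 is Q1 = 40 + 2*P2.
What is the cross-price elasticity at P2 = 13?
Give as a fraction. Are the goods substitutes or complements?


dQ1/dP2 = 2
At P2 = 13: Q1 = 40 + 2*13 = 66
Exy = (dQ1/dP2)(P2/Q1) = 2 * 13 / 66 = 13/33
Since Exy > 0, the goods are substitutes.

13/33 (substitutes)


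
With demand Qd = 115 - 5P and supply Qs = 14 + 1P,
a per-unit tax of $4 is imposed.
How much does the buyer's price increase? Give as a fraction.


With a per-unit tax, the buyer's price increase depends on relative slopes.
Supply slope: d = 1, Demand slope: b = 5
Buyer's price increase = d * tax / (b + d)
= 1 * 4 / (5 + 1)
= 4 / 6 = 2/3

2/3


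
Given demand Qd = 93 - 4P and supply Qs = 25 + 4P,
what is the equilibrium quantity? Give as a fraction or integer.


First find equilibrium price:
93 - 4P = 25 + 4P
P* = 68/8 = 17/2
Then substitute into demand:
Q* = 93 - 4 * 17/2 = 59

59


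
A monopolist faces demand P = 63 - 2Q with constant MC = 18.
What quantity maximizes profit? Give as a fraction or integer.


TR = P*Q = (63 - 2Q)Q = 63Q - 2Q^2
MR = dTR/dQ = 63 - 4Q
Set MR = MC:
63 - 4Q = 18
45 = 4Q
Q* = 45/4 = 45/4

45/4


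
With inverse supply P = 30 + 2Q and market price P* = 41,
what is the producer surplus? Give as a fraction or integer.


Minimum supply price (at Q=0): P_min = 30
Quantity supplied at P* = 41:
Q* = (41 - 30)/2 = 11/2
PS = (1/2) * Q* * (P* - P_min)
PS = (1/2) * 11/2 * (41 - 30)
PS = (1/2) * 11/2 * 11 = 121/4

121/4


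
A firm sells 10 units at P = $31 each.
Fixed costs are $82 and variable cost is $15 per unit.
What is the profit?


Total Revenue = P * Q = 31 * 10 = $310
Total Cost = FC + VC*Q = 82 + 15*10 = $232
Profit = TR - TC = 310 - 232 = $78

$78


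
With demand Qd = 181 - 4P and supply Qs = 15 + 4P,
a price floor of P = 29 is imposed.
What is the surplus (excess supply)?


At P = 29:
Qd = 181 - 4*29 = 65
Qs = 15 + 4*29 = 131
Surplus = Qs - Qd = 131 - 65 = 66

66


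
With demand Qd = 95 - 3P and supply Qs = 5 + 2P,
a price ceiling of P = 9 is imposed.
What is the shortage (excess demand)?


At P = 9:
Qd = 95 - 3*9 = 68
Qs = 5 + 2*9 = 23
Shortage = Qd - Qs = 68 - 23 = 45

45


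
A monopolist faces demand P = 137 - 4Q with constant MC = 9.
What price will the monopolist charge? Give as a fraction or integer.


MR = 137 - 8Q
Set MR = MC: 137 - 8Q = 9
Q* = 16
Substitute into demand:
P* = 137 - 4*16 = 73

73


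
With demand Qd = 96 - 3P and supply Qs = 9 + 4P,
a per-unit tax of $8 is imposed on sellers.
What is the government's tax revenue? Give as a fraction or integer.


With tax on sellers, new supply: Qs' = 9 + 4(P - 8)
= 4P - 23
New equilibrium quantity:
Q_new = 45
Tax revenue = tax * Q_new = 8 * 45 = 360

360


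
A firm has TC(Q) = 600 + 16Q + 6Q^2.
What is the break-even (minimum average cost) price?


AC(Q) = 600/Q + 16 + 6Q
To minimize: dAC/dQ = -600/Q^2 + 6 = 0
Q^2 = 600/6 = 100
Q* = 10
Min AC = 600/10 + 16 + 6*10
Min AC = 60 + 16 + 60 = 136

136


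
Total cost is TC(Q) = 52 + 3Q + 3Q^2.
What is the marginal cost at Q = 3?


MC = dTC/dQ = 3 + 2*3*Q
At Q = 3:
MC = 3 + 6*3
MC = 3 + 18 = 21

21


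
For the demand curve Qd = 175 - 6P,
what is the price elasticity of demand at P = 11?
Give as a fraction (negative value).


dQ/dP = -6
At P = 11: Q = 175 - 6*11 = 109
E = (dQ/dP)(P/Q) = (-6)(11/109) = -66/109

-66/109


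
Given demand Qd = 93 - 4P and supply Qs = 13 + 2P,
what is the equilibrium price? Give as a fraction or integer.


At equilibrium, Qd = Qs.
93 - 4P = 13 + 2P
93 - 13 = 4P + 2P
80 = 6P
P* = 80/6 = 40/3

40/3


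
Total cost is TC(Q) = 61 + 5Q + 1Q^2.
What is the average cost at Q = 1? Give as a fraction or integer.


TC(1) = 61 + 5*1 + 1*1^2
TC(1) = 61 + 5 + 1 = 67
AC = TC/Q = 67/1 = 67

67


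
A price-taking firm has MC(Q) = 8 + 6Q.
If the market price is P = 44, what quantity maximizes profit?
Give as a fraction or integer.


In perfect competition, profit is maximized where P = MC.
44 = 8 + 6Q
36 = 6Q
Q* = 36/6 = 6

6


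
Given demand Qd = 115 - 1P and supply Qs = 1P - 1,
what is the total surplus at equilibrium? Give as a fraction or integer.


Find equilibrium: 115 - 1P = 1P - 1
115 + 1 = 2P
P* = 116/2 = 58
Q* = 1*58 - 1 = 57
Inverse demand: P = 115 - Q/1, so P_max = 115
Inverse supply: P = 1 + Q/1, so P_min = 1
CS = (1/2) * 57 * (115 - 58) = 3249/2
PS = (1/2) * 57 * (58 - 1) = 3249/2
TS = CS + PS = 3249/2 + 3249/2 = 3249

3249


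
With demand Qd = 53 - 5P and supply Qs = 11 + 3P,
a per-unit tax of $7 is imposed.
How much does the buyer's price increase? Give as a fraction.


With a per-unit tax, the buyer's price increase depends on relative slopes.
Supply slope: d = 3, Demand slope: b = 5
Buyer's price increase = d * tax / (b + d)
= 3 * 7 / (5 + 3)
= 21 / 8 = 21/8

21/8


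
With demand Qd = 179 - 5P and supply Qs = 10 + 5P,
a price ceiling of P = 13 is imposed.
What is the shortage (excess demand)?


At P = 13:
Qd = 179 - 5*13 = 114
Qs = 10 + 5*13 = 75
Shortage = Qd - Qs = 114 - 75 = 39

39


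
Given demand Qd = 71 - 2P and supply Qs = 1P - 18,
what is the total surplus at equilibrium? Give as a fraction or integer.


Find equilibrium: 71 - 2P = 1P - 18
71 + 18 = 3P
P* = 89/3 = 89/3
Q* = 1*89/3 - 18 = 35/3
Inverse demand: P = 71/2 - Q/2, so P_max = 71/2
Inverse supply: P = 18 + Q/1, so P_min = 18
CS = (1/2) * 35/3 * (71/2 - 89/3) = 1225/36
PS = (1/2) * 35/3 * (89/3 - 18) = 1225/18
TS = CS + PS = 1225/36 + 1225/18 = 1225/12

1225/12


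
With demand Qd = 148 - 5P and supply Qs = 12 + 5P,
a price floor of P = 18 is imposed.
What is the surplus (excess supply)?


At P = 18:
Qd = 148 - 5*18 = 58
Qs = 12 + 5*18 = 102
Surplus = Qs - Qd = 102 - 58 = 44

44


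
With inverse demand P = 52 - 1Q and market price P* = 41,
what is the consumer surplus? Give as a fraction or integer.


Maximum willingness to pay (at Q=0): P_max = 52
Quantity demanded at P* = 41:
Q* = (52 - 41)/1 = 11
CS = (1/2) * Q* * (P_max - P*)
CS = (1/2) * 11 * (52 - 41)
CS = (1/2) * 11 * 11 = 121/2

121/2


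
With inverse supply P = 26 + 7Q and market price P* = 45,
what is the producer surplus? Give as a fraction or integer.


Minimum supply price (at Q=0): P_min = 26
Quantity supplied at P* = 45:
Q* = (45 - 26)/7 = 19/7
PS = (1/2) * Q* * (P* - P_min)
PS = (1/2) * 19/7 * (45 - 26)
PS = (1/2) * 19/7 * 19 = 361/14

361/14


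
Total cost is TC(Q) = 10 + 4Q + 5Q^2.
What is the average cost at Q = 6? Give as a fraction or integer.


TC(6) = 10 + 4*6 + 5*6^2
TC(6) = 10 + 24 + 180 = 214
AC = TC/Q = 214/6 = 107/3

107/3


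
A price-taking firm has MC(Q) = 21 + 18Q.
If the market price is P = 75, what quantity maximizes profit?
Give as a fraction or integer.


In perfect competition, profit is maximized where P = MC.
75 = 21 + 18Q
54 = 18Q
Q* = 54/18 = 3

3


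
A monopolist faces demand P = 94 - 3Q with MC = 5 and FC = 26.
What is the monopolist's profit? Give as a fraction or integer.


MR = MC: 94 - 6Q = 5
Q* = 89/6
P* = 94 - 3*89/6 = 99/2
Profit = (P* - MC)*Q* - FC
= (99/2 - 5)*89/6 - 26
= 89/2*89/6 - 26
= 7921/12 - 26 = 7609/12

7609/12


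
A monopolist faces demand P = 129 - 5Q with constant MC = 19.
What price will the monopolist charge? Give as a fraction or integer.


MR = 129 - 10Q
Set MR = MC: 129 - 10Q = 19
Q* = 11
Substitute into demand:
P* = 129 - 5*11 = 74

74


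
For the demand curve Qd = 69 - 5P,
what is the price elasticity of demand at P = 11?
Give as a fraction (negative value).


dQ/dP = -5
At P = 11: Q = 69 - 5*11 = 14
E = (dQ/dP)(P/Q) = (-5)(11/14) = -55/14

-55/14


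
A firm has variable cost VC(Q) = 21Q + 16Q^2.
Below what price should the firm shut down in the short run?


AVC(Q) = VC(Q)/Q = 21 + 16Q
AVC is increasing in Q, so minimum AVC is at Q -> 0+.
Min AVC = 21
The firm should shut down if P < 21.

21


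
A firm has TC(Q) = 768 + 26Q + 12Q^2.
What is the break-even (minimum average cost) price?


AC(Q) = 768/Q + 26 + 12Q
To minimize: dAC/dQ = -768/Q^2 + 12 = 0
Q^2 = 768/12 = 64
Q* = 8
Min AC = 768/8 + 26 + 12*8
Min AC = 96 + 26 + 96 = 218

218


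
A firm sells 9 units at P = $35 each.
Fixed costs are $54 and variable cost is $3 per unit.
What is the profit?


Total Revenue = P * Q = 35 * 9 = $315
Total Cost = FC + VC*Q = 54 + 3*9 = $81
Profit = TR - TC = 315 - 81 = $234

$234


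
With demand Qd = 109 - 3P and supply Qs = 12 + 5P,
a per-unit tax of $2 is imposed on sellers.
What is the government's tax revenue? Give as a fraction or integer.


With tax on sellers, new supply: Qs' = 12 + 5(P - 2)
= 2 + 5P
New equilibrium quantity:
Q_new = 551/8
Tax revenue = tax * Q_new = 2 * 551/8 = 551/4

551/4


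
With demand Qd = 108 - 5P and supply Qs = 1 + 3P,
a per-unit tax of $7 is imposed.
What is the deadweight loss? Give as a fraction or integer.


Pre-tax equilibrium quantity: Q* = 329/8
Post-tax equilibrium quantity: Q_tax = 28
Reduction in quantity: Q* - Q_tax = 105/8
DWL = (1/2) * tax * (Q* - Q_tax)
DWL = (1/2) * 7 * 105/8 = 735/16

735/16
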